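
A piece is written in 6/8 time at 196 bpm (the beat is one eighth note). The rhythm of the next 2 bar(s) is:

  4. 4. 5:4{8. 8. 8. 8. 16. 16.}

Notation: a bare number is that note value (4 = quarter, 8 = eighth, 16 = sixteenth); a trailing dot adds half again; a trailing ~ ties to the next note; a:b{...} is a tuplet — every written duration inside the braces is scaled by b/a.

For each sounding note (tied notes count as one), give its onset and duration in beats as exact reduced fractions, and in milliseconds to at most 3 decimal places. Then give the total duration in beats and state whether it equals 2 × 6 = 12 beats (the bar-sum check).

1) 0.0ms=0b +918.367ms=3b
2) 918.367ms=3b +918.367ms=3b
3) 1836.735ms=6b +367.347ms=6/5b
4) 2204.082ms=36/5b +367.347ms=6/5b
5) 2571.429ms=42/5b +367.347ms=6/5b
6) 2938.776ms=48/5b +367.347ms=6/5b
7) 3306.122ms=54/5b +183.673ms=3/5b
8) 3489.796ms=57/5b +183.673ms=3/5b
Σ=12b of 12 (196bpm 6/8) — PASS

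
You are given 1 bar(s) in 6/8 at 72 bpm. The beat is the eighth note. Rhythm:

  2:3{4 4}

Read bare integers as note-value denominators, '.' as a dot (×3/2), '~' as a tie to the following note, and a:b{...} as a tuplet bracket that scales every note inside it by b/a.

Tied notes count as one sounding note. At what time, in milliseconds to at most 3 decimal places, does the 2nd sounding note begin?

1. 0.0ms @ 0 + 2500.0ms (3)
2. 2500.0ms @ 3 + 2500.0ms (3)

note 2 onset = 3b = 2500.0ms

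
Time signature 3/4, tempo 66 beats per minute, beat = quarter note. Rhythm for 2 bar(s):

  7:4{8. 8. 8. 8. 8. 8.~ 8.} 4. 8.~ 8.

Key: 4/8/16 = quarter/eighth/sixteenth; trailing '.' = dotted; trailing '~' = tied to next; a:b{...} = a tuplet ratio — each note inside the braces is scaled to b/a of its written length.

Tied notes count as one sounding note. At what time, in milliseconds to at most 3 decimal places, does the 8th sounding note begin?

note 8 onset = 9/2b = 4090.909ms

1. 0.0ms @ 0 + 389.61ms (3/7)
2. 389.61ms @ 3/7 + 389.61ms (3/7)
3. 779.221ms @ 6/7 + 389.61ms (3/7)
4. 1168.831ms @ 9/7 + 389.61ms (3/7)
5. 1558.442ms @ 12/7 + 389.61ms (3/7)
6. 1948.052ms @ 15/7 + 779.221ms (6/7)
7. 2727.273ms @ 3 + 1363.636ms (3/2)
8. 4090.909ms @ 9/2 + 1363.636ms (3/2)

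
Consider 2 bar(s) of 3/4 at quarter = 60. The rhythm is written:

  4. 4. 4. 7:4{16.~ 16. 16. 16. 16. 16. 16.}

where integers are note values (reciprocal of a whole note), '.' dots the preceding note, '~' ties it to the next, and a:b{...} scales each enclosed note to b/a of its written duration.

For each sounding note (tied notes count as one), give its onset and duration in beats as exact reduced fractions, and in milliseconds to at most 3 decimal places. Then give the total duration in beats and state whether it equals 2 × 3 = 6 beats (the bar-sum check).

1) 0.0ms=0b +1500.0ms=3/2b
2) 1500.0ms=3/2b +1500.0ms=3/2b
3) 3000.0ms=3b +1500.0ms=3/2b
4) 4500.0ms=9/2b +428.571ms=3/7b
5) 4928.571ms=69/14b +214.286ms=3/14b
6) 5142.857ms=36/7b +214.286ms=3/14b
7) 5357.143ms=75/14b +214.286ms=3/14b
8) 5571.429ms=39/7b +214.286ms=3/14b
9) 5785.714ms=81/14b +214.286ms=3/14b
Σ=6b of 6 (60bpm 3/4) — PASS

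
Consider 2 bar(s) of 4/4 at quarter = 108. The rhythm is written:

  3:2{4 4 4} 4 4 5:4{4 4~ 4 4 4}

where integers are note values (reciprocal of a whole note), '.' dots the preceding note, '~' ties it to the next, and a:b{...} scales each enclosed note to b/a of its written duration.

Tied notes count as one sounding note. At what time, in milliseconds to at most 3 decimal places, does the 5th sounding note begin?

note 5 onset = 3b = 1666.667ms

1. 0.0ms @ 0 + 370.37ms (2/3)
2. 370.37ms @ 2/3 + 370.37ms (2/3)
3. 740.741ms @ 4/3 + 370.37ms (2/3)
4. 1111.111ms @ 2 + 555.556ms (1)
5. 1666.667ms @ 3 + 555.556ms (1)
6. 2222.222ms @ 4 + 444.444ms (4/5)
7. 2666.667ms @ 24/5 + 888.889ms (8/5)
8. 3555.556ms @ 32/5 + 444.444ms (4/5)
9. 4000.0ms @ 36/5 + 444.444ms (4/5)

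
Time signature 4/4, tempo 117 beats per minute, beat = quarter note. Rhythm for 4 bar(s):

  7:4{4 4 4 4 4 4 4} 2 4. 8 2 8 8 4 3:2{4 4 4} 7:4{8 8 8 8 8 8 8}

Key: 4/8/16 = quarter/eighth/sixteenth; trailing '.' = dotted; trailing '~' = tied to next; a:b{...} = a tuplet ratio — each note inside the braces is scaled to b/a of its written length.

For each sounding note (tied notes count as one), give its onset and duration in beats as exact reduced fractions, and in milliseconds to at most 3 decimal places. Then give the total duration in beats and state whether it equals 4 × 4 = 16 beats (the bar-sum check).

1) 0.0ms=0b +293.04ms=4/7b
2) 293.04ms=4/7b +293.04ms=4/7b
3) 586.081ms=8/7b +293.04ms=4/7b
4) 879.121ms=12/7b +293.04ms=4/7b
5) 1172.161ms=16/7b +293.04ms=4/7b
6) 1465.201ms=20/7b +293.04ms=4/7b
7) 1758.242ms=24/7b +293.04ms=4/7b
8) 2051.282ms=4b +1025.641ms=2b
9) 3076.923ms=6b +769.231ms=3/2b
10) 3846.154ms=15/2b +256.41ms=1/2b
11) 4102.564ms=8b +1025.641ms=2b
12) 5128.205ms=10b +256.41ms=1/2b
13) 5384.615ms=21/2b +256.41ms=1/2b
14) 5641.026ms=11b +512.821ms=1b
15) 6153.846ms=12b +341.88ms=2/3b
16) 6495.726ms=38/3b +341.88ms=2/3b
17) 6837.607ms=40/3b +341.88ms=2/3b
18) 7179.487ms=14b +146.52ms=2/7b
19) 7326.007ms=100/7b +146.52ms=2/7b
20) 7472.527ms=102/7b +146.52ms=2/7b
21) 7619.048ms=104/7b +146.52ms=2/7b
22) 7765.568ms=106/7b +146.52ms=2/7b
23) 7912.088ms=108/7b +146.52ms=2/7b
24) 8058.608ms=110/7b +146.52ms=2/7b
Σ=16b of 16 (117bpm 4/4) — PASS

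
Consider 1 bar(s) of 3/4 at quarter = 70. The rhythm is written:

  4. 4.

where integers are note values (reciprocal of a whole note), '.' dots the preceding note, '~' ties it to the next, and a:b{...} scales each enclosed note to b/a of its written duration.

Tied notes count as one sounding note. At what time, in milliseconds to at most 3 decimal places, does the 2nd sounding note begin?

1. 0.0ms @ 0 + 1285.714ms (3/2)
2. 1285.714ms @ 3/2 + 1285.714ms (3/2)

note 2 onset = 3/2b = 1285.714ms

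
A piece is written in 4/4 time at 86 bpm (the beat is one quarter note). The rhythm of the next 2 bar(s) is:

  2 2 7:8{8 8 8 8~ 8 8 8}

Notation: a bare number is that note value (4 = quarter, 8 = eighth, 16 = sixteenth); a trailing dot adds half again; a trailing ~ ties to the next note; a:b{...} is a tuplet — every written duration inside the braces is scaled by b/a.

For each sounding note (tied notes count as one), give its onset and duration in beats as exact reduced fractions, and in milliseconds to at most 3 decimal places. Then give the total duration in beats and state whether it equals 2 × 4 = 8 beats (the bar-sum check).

1) 0.0ms=0b +1395.349ms=2b
2) 1395.349ms=2b +1395.349ms=2b
3) 2790.698ms=4b +398.671ms=4/7b
4) 3189.369ms=32/7b +398.671ms=4/7b
5) 3588.04ms=36/7b +398.671ms=4/7b
6) 3986.711ms=40/7b +797.342ms=8/7b
7) 4784.053ms=48/7b +398.671ms=4/7b
8) 5182.724ms=52/7b +398.671ms=4/7b
Σ=8b of 8 (86bpm 4/4) — PASS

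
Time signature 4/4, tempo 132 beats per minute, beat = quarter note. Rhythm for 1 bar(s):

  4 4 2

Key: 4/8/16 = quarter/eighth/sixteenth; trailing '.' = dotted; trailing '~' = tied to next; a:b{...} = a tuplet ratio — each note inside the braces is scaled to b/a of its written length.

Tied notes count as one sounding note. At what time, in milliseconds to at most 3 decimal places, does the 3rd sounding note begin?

1. 0.0ms @ 0 + 454.545ms (1)
2. 454.545ms @ 1 + 454.545ms (1)
3. 909.091ms @ 2 + 909.091ms (2)

note 3 onset = 2b = 909.091ms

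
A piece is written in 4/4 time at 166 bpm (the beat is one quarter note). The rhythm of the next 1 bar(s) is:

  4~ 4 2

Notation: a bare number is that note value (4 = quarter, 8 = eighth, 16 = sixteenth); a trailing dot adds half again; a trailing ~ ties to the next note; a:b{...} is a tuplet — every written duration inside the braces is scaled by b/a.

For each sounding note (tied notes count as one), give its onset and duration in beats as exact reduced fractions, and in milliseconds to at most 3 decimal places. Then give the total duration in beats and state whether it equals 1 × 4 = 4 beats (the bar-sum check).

1) 0.0ms=0b +722.892ms=2b
2) 722.892ms=2b +722.892ms=2b
Σ=4b of 4 (166bpm 4/4) — PASS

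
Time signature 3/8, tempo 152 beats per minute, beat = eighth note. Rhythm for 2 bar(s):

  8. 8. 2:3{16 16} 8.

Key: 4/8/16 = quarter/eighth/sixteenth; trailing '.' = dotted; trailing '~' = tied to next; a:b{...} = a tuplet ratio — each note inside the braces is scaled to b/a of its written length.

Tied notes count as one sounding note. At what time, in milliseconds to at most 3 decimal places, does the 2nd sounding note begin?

note 2 onset = 3/2b = 592.105ms

1. 0.0ms @ 0 + 592.105ms (3/2)
2. 592.105ms @ 3/2 + 592.105ms (3/2)
3. 1184.211ms @ 3 + 296.053ms (3/4)
4. 1480.263ms @ 15/4 + 296.053ms (3/4)
5. 1776.316ms @ 9/2 + 592.105ms (3/2)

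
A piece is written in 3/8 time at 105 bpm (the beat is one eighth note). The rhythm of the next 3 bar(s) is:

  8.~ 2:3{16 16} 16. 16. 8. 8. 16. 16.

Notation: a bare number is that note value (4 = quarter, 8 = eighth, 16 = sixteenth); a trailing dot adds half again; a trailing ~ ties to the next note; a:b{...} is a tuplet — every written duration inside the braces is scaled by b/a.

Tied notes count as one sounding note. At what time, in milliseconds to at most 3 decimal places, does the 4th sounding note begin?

1. 0.0ms @ 0 + 1285.714ms (9/4)
2. 1285.714ms @ 9/4 + 428.571ms (3/4)
3. 1714.286ms @ 3 + 428.571ms (3/4)
4. 2142.857ms @ 15/4 + 428.571ms (3/4)
5. 2571.429ms @ 9/2 + 857.143ms (3/2)
6. 3428.571ms @ 6 + 857.143ms (3/2)
7. 4285.714ms @ 15/2 + 428.571ms (3/4)
8. 4714.286ms @ 33/4 + 428.571ms (3/4)

note 4 onset = 15/4b = 2142.857ms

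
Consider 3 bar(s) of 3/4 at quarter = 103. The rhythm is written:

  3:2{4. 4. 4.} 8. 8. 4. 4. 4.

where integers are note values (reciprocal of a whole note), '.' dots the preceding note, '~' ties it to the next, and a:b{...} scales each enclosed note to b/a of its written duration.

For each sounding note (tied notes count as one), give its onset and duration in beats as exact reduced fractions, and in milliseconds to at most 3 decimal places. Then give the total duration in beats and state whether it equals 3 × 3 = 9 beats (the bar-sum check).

1) 0.0ms=0b +582.524ms=1b
2) 582.524ms=1b +582.524ms=1b
3) 1165.049ms=2b +582.524ms=1b
4) 1747.573ms=3b +436.893ms=3/4b
5) 2184.466ms=15/4b +436.893ms=3/4b
6) 2621.359ms=9/2b +873.786ms=3/2b
7) 3495.146ms=6b +873.786ms=3/2b
8) 4368.932ms=15/2b +873.786ms=3/2b
Σ=9b of 9 (103bpm 3/4) — PASS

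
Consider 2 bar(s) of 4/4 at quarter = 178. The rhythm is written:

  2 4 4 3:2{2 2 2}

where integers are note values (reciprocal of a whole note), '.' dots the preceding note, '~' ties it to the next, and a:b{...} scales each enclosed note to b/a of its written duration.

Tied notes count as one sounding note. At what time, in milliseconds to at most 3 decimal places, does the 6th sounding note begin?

note 6 onset = 20/3b = 2247.191ms

1. 0.0ms @ 0 + 674.157ms (2)
2. 674.157ms @ 2 + 337.079ms (1)
3. 1011.236ms @ 3 + 337.079ms (1)
4. 1348.315ms @ 4 + 449.438ms (4/3)
5. 1797.753ms @ 16/3 + 449.438ms (4/3)
6. 2247.191ms @ 20/3 + 449.438ms (4/3)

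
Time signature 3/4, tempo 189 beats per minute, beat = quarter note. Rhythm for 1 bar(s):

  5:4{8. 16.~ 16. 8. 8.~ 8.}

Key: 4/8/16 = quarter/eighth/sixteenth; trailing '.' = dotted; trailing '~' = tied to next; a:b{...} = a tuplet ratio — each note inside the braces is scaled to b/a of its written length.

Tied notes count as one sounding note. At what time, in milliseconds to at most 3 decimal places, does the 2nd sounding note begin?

note 2 onset = 3/5b = 190.476ms

1. 0.0ms @ 0 + 190.476ms (3/5)
2. 190.476ms @ 3/5 + 190.476ms (3/5)
3. 380.952ms @ 6/5 + 190.476ms (3/5)
4. 571.429ms @ 9/5 + 380.952ms (6/5)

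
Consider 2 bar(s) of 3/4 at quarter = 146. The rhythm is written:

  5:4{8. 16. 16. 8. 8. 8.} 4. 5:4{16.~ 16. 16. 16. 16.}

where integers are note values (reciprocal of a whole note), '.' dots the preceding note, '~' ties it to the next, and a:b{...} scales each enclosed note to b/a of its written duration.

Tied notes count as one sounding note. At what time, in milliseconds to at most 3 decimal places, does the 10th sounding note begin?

note 10 onset = 27/5b = 2219.178ms

1. 0.0ms @ 0 + 246.575ms (3/5)
2. 246.575ms @ 3/5 + 123.288ms (3/10)
3. 369.863ms @ 9/10 + 123.288ms (3/10)
4. 493.151ms @ 6/5 + 246.575ms (3/5)
5. 739.726ms @ 9/5 + 246.575ms (3/5)
6. 986.301ms @ 12/5 + 246.575ms (3/5)
7. 1232.877ms @ 3 + 616.438ms (3/2)
8. 1849.315ms @ 9/2 + 246.575ms (3/5)
9. 2095.89ms @ 51/10 + 123.288ms (3/10)
10. 2219.178ms @ 27/5 + 123.288ms (3/10)
11. 2342.466ms @ 57/10 + 123.288ms (3/10)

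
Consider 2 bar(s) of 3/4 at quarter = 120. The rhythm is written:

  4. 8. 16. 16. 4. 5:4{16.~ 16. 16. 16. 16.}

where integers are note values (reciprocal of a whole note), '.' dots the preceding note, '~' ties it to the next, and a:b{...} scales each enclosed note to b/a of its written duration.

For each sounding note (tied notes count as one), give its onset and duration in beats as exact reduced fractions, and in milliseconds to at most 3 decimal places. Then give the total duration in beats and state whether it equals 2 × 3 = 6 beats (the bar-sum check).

1) 0.0ms=0b +750.0ms=3/2b
2) 750.0ms=3/2b +375.0ms=3/4b
3) 1125.0ms=9/4b +187.5ms=3/8b
4) 1312.5ms=21/8b +187.5ms=3/8b
5) 1500.0ms=3b +750.0ms=3/2b
6) 2250.0ms=9/2b +300.0ms=3/5b
7) 2550.0ms=51/10b +150.0ms=3/10b
8) 2700.0ms=27/5b +150.0ms=3/10b
9) 2850.0ms=57/10b +150.0ms=3/10b
Σ=6b of 6 (120bpm 3/4) — PASS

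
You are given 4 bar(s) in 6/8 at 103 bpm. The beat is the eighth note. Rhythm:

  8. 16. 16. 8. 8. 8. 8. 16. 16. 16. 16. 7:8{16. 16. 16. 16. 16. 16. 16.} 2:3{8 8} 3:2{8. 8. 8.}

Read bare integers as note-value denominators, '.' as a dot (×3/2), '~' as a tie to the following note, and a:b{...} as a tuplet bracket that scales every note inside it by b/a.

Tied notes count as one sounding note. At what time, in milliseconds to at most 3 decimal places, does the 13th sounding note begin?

note 13 onset = 90/7b = 7489.598ms

1. 0.0ms @ 0 + 873.786ms (3/2)
2. 873.786ms @ 3/2 + 436.893ms (3/4)
3. 1310.68ms @ 9/4 + 436.893ms (3/4)
4. 1747.573ms @ 3 + 873.786ms (3/2)
5. 2621.359ms @ 9/2 + 873.786ms (3/2)
6. 3495.146ms @ 6 + 873.786ms (3/2)
7. 4368.932ms @ 15/2 + 873.786ms (3/2)
8. 5242.718ms @ 9 + 436.893ms (3/4)
9. 5679.612ms @ 39/4 + 436.893ms (3/4)
10. 6116.505ms @ 21/2 + 436.893ms (3/4)
11. 6553.398ms @ 45/4 + 436.893ms (3/4)
12. 6990.291ms @ 12 + 499.307ms (6/7)
13. 7489.598ms @ 90/7 + 499.307ms (6/7)
14. 7988.904ms @ 96/7 + 499.307ms (6/7)
15. 8488.211ms @ 102/7 + 499.307ms (6/7)
16. 8987.517ms @ 108/7 + 499.307ms (6/7)
17. 9486.824ms @ 114/7 + 499.307ms (6/7)
18. 9986.13ms @ 120/7 + 499.307ms (6/7)
19. 10485.437ms @ 18 + 873.786ms (3/2)
20. 11359.223ms @ 39/2 + 873.786ms (3/2)
21. 12233.01ms @ 21 + 582.524ms (1)
22. 12815.534ms @ 22 + 582.524ms (1)
23. 13398.058ms @ 23 + 582.524ms (1)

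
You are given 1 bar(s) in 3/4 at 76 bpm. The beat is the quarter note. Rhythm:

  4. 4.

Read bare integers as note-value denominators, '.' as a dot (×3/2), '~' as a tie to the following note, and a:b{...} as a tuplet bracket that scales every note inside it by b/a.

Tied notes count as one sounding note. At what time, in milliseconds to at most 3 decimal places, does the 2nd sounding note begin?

1. 0.0ms @ 0 + 1184.211ms (3/2)
2. 1184.211ms @ 3/2 + 1184.211ms (3/2)

note 2 onset = 3/2b = 1184.211ms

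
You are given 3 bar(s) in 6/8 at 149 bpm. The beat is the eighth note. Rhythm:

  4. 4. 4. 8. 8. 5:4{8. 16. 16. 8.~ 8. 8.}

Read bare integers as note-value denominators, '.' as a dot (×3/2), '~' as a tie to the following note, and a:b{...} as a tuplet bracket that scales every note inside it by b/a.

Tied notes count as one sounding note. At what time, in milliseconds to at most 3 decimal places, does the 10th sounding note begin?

note 10 onset = 84/5b = 6765.101ms

1. 0.0ms @ 0 + 1208.054ms (3)
2. 1208.054ms @ 3 + 1208.054ms (3)
3. 2416.107ms @ 6 + 1208.054ms (3)
4. 3624.161ms @ 9 + 604.027ms (3/2)
5. 4228.188ms @ 21/2 + 604.027ms (3/2)
6. 4832.215ms @ 12 + 483.221ms (6/5)
7. 5315.436ms @ 66/5 + 241.611ms (3/5)
8. 5557.047ms @ 69/5 + 241.611ms (3/5)
9. 5798.658ms @ 72/5 + 966.443ms (12/5)
10. 6765.101ms @ 84/5 + 483.221ms (6/5)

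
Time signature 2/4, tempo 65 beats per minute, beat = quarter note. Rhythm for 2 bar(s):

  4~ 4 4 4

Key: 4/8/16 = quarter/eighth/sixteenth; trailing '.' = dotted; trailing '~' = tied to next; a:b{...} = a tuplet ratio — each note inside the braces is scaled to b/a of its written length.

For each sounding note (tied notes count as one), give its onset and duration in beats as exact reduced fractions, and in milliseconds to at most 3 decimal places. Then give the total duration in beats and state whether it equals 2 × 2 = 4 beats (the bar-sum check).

1) 0.0ms=0b +1846.154ms=2b
2) 1846.154ms=2b +923.077ms=1b
3) 2769.231ms=3b +923.077ms=1b
Σ=4b of 4 (65bpm 2/4) — PASS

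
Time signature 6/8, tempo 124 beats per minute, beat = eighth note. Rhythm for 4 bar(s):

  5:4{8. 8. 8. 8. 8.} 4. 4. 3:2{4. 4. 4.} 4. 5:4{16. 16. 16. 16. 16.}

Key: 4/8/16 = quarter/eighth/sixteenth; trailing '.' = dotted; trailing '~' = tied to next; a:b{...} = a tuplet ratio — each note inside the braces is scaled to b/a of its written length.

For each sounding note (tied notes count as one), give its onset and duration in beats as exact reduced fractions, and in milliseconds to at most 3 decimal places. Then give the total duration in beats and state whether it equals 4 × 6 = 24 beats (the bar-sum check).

1) 0.0ms=0b +580.645ms=6/5b
2) 580.645ms=6/5b +580.645ms=6/5b
3) 1161.29ms=12/5b +580.645ms=6/5b
4) 1741.935ms=18/5b +580.645ms=6/5b
5) 2322.581ms=24/5b +580.645ms=6/5b
6) 2903.226ms=6b +1451.613ms=3b
7) 4354.839ms=9b +1451.613ms=3b
8) 5806.452ms=12b +967.742ms=2b
9) 6774.194ms=14b +967.742ms=2b
10) 7741.935ms=16b +967.742ms=2b
11) 8709.677ms=18b +1451.613ms=3b
12) 10161.29ms=21b +290.323ms=3/5b
13) 10451.613ms=108/5b +290.323ms=3/5b
14) 10741.935ms=111/5b +290.323ms=3/5b
15) 11032.258ms=114/5b +290.323ms=3/5b
16) 11322.581ms=117/5b +290.323ms=3/5b
Σ=24b of 24 (124bpm 6/8) — PASS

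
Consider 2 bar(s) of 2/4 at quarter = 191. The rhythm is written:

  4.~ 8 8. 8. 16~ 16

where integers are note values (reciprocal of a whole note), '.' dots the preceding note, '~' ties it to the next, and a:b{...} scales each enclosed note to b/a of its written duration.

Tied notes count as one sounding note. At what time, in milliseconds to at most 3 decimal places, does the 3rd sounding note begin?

note 3 onset = 11/4b = 863.874ms

1. 0.0ms @ 0 + 628.272ms (2)
2. 628.272ms @ 2 + 235.602ms (3/4)
3. 863.874ms @ 11/4 + 235.602ms (3/4)
4. 1099.476ms @ 7/2 + 157.068ms (1/2)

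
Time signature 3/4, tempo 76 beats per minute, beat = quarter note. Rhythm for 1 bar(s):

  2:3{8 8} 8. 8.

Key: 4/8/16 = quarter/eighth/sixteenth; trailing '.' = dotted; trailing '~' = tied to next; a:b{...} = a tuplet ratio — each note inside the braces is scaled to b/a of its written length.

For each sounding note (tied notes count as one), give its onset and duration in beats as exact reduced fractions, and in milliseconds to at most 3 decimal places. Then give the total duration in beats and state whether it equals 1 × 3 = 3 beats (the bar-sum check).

1) 0.0ms=0b +592.105ms=3/4b
2) 592.105ms=3/4b +592.105ms=3/4b
3) 1184.211ms=3/2b +592.105ms=3/4b
4) 1776.316ms=9/4b +592.105ms=3/4b
Σ=3b of 3 (76bpm 3/4) — PASS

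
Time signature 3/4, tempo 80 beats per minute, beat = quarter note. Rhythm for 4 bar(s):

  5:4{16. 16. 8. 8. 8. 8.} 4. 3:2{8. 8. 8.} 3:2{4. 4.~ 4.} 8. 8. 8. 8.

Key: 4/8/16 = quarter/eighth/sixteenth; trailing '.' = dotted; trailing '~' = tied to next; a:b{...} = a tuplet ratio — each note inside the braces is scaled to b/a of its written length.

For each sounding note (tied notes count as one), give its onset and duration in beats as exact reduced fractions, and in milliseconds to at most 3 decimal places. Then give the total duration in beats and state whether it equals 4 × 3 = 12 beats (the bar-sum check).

1) 0.0ms=0b +225.0ms=3/10b
2) 225.0ms=3/10b +225.0ms=3/10b
3) 450.0ms=3/5b +450.0ms=3/5b
4) 900.0ms=6/5b +450.0ms=3/5b
5) 1350.0ms=9/5b +450.0ms=3/5b
6) 1800.0ms=12/5b +450.0ms=3/5b
7) 2250.0ms=3b +1125.0ms=3/2b
8) 3375.0ms=9/2b +375.0ms=1/2b
9) 3750.0ms=5b +375.0ms=1/2b
10) 4125.0ms=11/2b +375.0ms=1/2b
11) 4500.0ms=6b +750.0ms=1b
12) 5250.0ms=7b +1500.0ms=2b
13) 6750.0ms=9b +562.5ms=3/4b
14) 7312.5ms=39/4b +562.5ms=3/4b
15) 7875.0ms=21/2b +562.5ms=3/4b
16) 8437.5ms=45/4b +562.5ms=3/4b
Σ=12b of 12 (80bpm 3/4) — PASS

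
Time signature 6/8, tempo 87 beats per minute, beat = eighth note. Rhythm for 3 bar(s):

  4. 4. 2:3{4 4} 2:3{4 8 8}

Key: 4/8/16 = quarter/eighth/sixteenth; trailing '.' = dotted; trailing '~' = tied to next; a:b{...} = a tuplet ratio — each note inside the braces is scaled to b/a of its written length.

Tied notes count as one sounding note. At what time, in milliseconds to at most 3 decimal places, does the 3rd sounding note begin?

note 3 onset = 6b = 4137.931ms

1. 0.0ms @ 0 + 2068.966ms (3)
2. 2068.966ms @ 3 + 2068.966ms (3)
3. 4137.931ms @ 6 + 2068.966ms (3)
4. 6206.897ms @ 9 + 2068.966ms (3)
5. 8275.862ms @ 12 + 2068.966ms (3)
6. 10344.828ms @ 15 + 1034.483ms (3/2)
7. 11379.31ms @ 33/2 + 1034.483ms (3/2)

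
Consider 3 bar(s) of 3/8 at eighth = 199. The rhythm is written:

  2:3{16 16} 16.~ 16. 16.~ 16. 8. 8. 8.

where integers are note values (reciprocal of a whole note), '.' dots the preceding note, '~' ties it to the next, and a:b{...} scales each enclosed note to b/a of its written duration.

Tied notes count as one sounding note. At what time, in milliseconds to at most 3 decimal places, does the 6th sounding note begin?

note 6 onset = 6b = 1809.045ms

1. 0.0ms @ 0 + 226.131ms (3/4)
2. 226.131ms @ 3/4 + 226.131ms (3/4)
3. 452.261ms @ 3/2 + 452.261ms (3/2)
4. 904.523ms @ 3 + 452.261ms (3/2)
5. 1356.784ms @ 9/2 + 452.261ms (3/2)
6. 1809.045ms @ 6 + 452.261ms (3/2)
7. 2261.307ms @ 15/2 + 452.261ms (3/2)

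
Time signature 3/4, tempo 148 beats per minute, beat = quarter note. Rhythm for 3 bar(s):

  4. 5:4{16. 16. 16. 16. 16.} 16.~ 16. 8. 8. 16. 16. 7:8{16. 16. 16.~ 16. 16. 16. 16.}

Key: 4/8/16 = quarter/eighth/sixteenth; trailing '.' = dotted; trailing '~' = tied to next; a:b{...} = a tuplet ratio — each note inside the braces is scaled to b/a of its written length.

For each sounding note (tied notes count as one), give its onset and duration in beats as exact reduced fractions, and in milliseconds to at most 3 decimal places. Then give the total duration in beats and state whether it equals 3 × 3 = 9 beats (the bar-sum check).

1) 0.0ms=0b +608.108ms=3/2b
2) 608.108ms=3/2b +121.622ms=3/10b
3) 729.73ms=9/5b +121.622ms=3/10b
4) 851.351ms=21/10b +121.622ms=3/10b
5) 972.973ms=12/5b +121.622ms=3/10b
6) 1094.595ms=27/10b +121.622ms=3/10b
7) 1216.216ms=3b +304.054ms=3/4b
8) 1520.27ms=15/4b +304.054ms=3/4b
9) 1824.324ms=9/2b +304.054ms=3/4b
10) 2128.378ms=21/4b +152.027ms=3/8b
11) 2280.405ms=45/8b +152.027ms=3/8b
12) 2432.432ms=6b +173.745ms=3/7b
13) 2606.178ms=45/7b +173.745ms=3/7b
14) 2779.923ms=48/7b +347.49ms=6/7b
15) 3127.413ms=54/7b +173.745ms=3/7b
16) 3301.158ms=57/7b +173.745ms=3/7b
17) 3474.903ms=60/7b +173.745ms=3/7b
Σ=9b of 9 (148bpm 3/4) — PASS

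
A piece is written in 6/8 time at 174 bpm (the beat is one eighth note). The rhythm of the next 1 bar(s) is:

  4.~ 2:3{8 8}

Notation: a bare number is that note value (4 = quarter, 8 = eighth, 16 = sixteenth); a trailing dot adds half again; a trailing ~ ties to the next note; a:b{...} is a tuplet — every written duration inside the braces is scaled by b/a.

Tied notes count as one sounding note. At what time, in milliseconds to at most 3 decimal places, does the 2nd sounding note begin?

1. 0.0ms @ 0 + 1551.724ms (9/2)
2. 1551.724ms @ 9/2 + 517.241ms (3/2)

note 2 onset = 9/2b = 1551.724ms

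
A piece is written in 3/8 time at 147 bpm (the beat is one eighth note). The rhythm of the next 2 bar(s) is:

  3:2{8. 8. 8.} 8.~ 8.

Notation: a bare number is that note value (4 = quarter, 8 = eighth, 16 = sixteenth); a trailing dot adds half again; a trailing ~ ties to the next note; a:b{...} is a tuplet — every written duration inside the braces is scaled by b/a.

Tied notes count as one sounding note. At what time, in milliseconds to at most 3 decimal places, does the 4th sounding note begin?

1. 0.0ms @ 0 + 408.163ms (1)
2. 408.163ms @ 1 + 408.163ms (1)
3. 816.327ms @ 2 + 408.163ms (1)
4. 1224.49ms @ 3 + 1224.49ms (3)

note 4 onset = 3b = 1224.49ms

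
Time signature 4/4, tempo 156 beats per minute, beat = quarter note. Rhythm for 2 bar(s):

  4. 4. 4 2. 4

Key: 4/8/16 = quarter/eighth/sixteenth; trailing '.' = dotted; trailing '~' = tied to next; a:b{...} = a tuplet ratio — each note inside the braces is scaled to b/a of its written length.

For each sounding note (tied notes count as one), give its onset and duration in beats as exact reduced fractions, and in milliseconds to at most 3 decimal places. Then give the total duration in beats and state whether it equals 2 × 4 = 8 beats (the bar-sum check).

1) 0.0ms=0b +576.923ms=3/2b
2) 576.923ms=3/2b +576.923ms=3/2b
3) 1153.846ms=3b +384.615ms=1b
4) 1538.462ms=4b +1153.846ms=3b
5) 2692.308ms=7b +384.615ms=1b
Σ=8b of 8 (156bpm 4/4) — PASS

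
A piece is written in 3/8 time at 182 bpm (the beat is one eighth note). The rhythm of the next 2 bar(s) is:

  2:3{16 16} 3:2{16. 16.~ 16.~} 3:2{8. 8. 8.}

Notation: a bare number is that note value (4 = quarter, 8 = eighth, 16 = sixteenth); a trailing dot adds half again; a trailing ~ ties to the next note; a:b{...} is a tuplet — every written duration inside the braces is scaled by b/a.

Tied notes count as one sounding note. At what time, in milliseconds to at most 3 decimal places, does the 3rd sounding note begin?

note 3 onset = 3/2b = 494.505ms

1. 0.0ms @ 0 + 247.253ms (3/4)
2. 247.253ms @ 3/4 + 247.253ms (3/4)
3. 494.505ms @ 3/2 + 164.835ms (1/2)
4. 659.341ms @ 2 + 659.341ms (2)
5. 1318.681ms @ 4 + 329.67ms (1)
6. 1648.352ms @ 5 + 329.67ms (1)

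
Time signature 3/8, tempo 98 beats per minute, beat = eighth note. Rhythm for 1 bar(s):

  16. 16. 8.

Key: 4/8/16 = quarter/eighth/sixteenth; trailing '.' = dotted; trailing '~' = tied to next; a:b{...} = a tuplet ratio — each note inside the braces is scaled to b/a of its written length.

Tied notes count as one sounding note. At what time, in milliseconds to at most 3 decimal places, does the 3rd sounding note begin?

note 3 onset = 3/2b = 918.367ms

1. 0.0ms @ 0 + 459.184ms (3/4)
2. 459.184ms @ 3/4 + 459.184ms (3/4)
3. 918.367ms @ 3/2 + 918.367ms (3/2)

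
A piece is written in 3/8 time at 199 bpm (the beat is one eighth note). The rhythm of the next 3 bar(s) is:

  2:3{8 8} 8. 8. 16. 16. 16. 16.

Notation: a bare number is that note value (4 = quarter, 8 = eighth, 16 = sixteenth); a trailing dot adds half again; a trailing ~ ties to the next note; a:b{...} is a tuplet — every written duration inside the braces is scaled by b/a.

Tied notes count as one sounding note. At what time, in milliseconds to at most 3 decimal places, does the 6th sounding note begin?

1. 0.0ms @ 0 + 452.261ms (3/2)
2. 452.261ms @ 3/2 + 452.261ms (3/2)
3. 904.523ms @ 3 + 452.261ms (3/2)
4. 1356.784ms @ 9/2 + 452.261ms (3/2)
5. 1809.045ms @ 6 + 226.131ms (3/4)
6. 2035.176ms @ 27/4 + 226.131ms (3/4)
7. 2261.307ms @ 15/2 + 226.131ms (3/4)
8. 2487.437ms @ 33/4 + 226.131ms (3/4)

note 6 onset = 27/4b = 2035.176ms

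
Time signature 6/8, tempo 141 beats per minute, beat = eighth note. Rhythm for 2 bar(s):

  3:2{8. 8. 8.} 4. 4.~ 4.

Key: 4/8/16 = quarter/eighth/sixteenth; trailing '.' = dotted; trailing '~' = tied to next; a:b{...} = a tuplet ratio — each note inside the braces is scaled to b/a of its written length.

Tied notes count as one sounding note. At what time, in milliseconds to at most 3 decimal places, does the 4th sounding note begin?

1. 0.0ms @ 0 + 425.532ms (1)
2. 425.532ms @ 1 + 425.532ms (1)
3. 851.064ms @ 2 + 425.532ms (1)
4. 1276.596ms @ 3 + 1276.596ms (3)
5. 2553.191ms @ 6 + 2553.191ms (6)

note 4 onset = 3b = 1276.596ms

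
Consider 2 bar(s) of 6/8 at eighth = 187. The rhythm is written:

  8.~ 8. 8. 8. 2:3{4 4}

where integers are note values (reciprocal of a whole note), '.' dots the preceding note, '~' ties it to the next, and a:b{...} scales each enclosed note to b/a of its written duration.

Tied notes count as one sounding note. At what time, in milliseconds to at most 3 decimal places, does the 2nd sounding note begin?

1. 0.0ms @ 0 + 962.567ms (3)
2. 962.567ms @ 3 + 481.283ms (3/2)
3. 1443.85ms @ 9/2 + 481.283ms (3/2)
4. 1925.134ms @ 6 + 962.567ms (3)
5. 2887.701ms @ 9 + 962.567ms (3)

note 2 onset = 3b = 962.567ms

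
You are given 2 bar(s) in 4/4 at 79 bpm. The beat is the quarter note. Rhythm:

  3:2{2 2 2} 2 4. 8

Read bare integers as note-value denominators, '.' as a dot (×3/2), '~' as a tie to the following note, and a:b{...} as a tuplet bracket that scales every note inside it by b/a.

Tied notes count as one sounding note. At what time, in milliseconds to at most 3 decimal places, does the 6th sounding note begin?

note 6 onset = 15/2b = 5696.203ms

1. 0.0ms @ 0 + 1012.658ms (4/3)
2. 1012.658ms @ 4/3 + 1012.658ms (4/3)
3. 2025.316ms @ 8/3 + 1012.658ms (4/3)
4. 3037.975ms @ 4 + 1518.987ms (2)
5. 4556.962ms @ 6 + 1139.241ms (3/2)
6. 5696.203ms @ 15/2 + 379.747ms (1/2)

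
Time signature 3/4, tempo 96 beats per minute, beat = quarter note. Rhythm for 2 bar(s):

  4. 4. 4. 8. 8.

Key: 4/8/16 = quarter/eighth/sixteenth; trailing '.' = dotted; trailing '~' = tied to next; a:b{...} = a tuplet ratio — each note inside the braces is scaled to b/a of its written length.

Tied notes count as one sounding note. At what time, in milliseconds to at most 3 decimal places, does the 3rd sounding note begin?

note 3 onset = 3b = 1875.0ms

1. 0.0ms @ 0 + 937.5ms (3/2)
2. 937.5ms @ 3/2 + 937.5ms (3/2)
3. 1875.0ms @ 3 + 937.5ms (3/2)
4. 2812.5ms @ 9/2 + 468.75ms (3/4)
5. 3281.25ms @ 21/4 + 468.75ms (3/4)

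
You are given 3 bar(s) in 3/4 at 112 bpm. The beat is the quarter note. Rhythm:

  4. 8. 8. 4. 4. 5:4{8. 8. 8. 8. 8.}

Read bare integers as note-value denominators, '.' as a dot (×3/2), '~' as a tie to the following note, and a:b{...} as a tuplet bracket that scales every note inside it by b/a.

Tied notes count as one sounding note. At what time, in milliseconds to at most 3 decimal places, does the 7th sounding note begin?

1. 0.0ms @ 0 + 803.571ms (3/2)
2. 803.571ms @ 3/2 + 401.786ms (3/4)
3. 1205.357ms @ 9/4 + 401.786ms (3/4)
4. 1607.143ms @ 3 + 803.571ms (3/2)
5. 2410.714ms @ 9/2 + 803.571ms (3/2)
6. 3214.286ms @ 6 + 321.429ms (3/5)
7. 3535.714ms @ 33/5 + 321.429ms (3/5)
8. 3857.143ms @ 36/5 + 321.429ms (3/5)
9. 4178.571ms @ 39/5 + 321.429ms (3/5)
10. 4500.0ms @ 42/5 + 321.429ms (3/5)

note 7 onset = 33/5b = 3535.714ms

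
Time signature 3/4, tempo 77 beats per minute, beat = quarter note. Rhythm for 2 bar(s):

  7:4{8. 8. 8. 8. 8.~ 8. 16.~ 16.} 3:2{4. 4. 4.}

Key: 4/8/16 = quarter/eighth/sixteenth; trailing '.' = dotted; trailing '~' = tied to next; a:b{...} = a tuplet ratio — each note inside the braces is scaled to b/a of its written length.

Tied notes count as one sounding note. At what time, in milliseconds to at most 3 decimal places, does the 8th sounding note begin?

1. 0.0ms @ 0 + 333.952ms (3/7)
2. 333.952ms @ 3/7 + 333.952ms (3/7)
3. 667.904ms @ 6/7 + 333.952ms (3/7)
4. 1001.855ms @ 9/7 + 333.952ms (3/7)
5. 1335.807ms @ 12/7 + 667.904ms (6/7)
6. 2003.711ms @ 18/7 + 333.952ms (3/7)
7. 2337.662ms @ 3 + 779.221ms (1)
8. 3116.883ms @ 4 + 779.221ms (1)
9. 3896.104ms @ 5 + 779.221ms (1)

note 8 onset = 4b = 3116.883ms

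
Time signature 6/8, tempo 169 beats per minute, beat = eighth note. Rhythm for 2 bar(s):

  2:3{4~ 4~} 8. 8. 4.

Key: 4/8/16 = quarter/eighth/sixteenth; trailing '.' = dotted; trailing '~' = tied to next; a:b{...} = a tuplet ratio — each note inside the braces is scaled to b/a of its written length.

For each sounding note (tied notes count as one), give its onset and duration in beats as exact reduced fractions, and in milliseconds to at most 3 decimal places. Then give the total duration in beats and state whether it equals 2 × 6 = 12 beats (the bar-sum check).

1) 0.0ms=0b +2662.722ms=15/2b
2) 2662.722ms=15/2b +532.544ms=3/2b
3) 3195.266ms=9b +1065.089ms=3b
Σ=12b of 12 (169bpm 6/8) — PASS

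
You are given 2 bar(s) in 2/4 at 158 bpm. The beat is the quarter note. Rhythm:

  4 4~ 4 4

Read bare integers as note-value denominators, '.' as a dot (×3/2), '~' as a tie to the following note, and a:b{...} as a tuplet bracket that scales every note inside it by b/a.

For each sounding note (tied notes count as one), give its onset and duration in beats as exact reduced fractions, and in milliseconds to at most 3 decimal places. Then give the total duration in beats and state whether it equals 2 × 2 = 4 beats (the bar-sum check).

1) 0.0ms=0b +379.747ms=1b
2) 379.747ms=1b +759.494ms=2b
3) 1139.241ms=3b +379.747ms=1b
Σ=4b of 4 (158bpm 2/4) — PASS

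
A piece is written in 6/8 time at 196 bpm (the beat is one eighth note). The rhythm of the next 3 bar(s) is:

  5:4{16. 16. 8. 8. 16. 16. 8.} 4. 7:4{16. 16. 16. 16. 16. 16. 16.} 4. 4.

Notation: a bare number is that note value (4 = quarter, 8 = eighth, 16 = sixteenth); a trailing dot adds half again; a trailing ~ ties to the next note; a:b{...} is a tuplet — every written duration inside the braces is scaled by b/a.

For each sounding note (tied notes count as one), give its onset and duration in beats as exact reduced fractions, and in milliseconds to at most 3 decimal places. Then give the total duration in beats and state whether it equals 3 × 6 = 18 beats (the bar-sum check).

1) 0.0ms=0b +183.673ms=3/5b
2) 183.673ms=3/5b +183.673ms=3/5b
3) 367.347ms=6/5b +367.347ms=6/5b
4) 734.694ms=12/5b +367.347ms=6/5b
5) 1102.041ms=18/5b +183.673ms=3/5b
6) 1285.714ms=21/5b +183.673ms=3/5b
7) 1469.388ms=24/5b +367.347ms=6/5b
8) 1836.735ms=6b +918.367ms=3b
9) 2755.102ms=9b +131.195ms=3/7b
10) 2886.297ms=66/7b +131.195ms=3/7b
11) 3017.493ms=69/7b +131.195ms=3/7b
12) 3148.688ms=72/7b +131.195ms=3/7b
13) 3279.883ms=75/7b +131.195ms=3/7b
14) 3411.079ms=78/7b +131.195ms=3/7b
15) 3542.274ms=81/7b +131.195ms=3/7b
16) 3673.469ms=12b +918.367ms=3b
17) 4591.837ms=15b +918.367ms=3b
Σ=18b of 18 (196bpm 6/8) — PASS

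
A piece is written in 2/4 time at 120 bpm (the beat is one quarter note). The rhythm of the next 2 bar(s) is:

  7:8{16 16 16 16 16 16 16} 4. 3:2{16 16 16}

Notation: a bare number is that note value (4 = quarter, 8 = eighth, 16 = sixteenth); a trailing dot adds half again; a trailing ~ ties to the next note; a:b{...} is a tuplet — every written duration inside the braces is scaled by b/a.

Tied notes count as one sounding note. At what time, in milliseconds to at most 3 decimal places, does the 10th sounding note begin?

1. 0.0ms @ 0 + 142.857ms (2/7)
2. 142.857ms @ 2/7 + 142.857ms (2/7)
3. 285.714ms @ 4/7 + 142.857ms (2/7)
4. 428.571ms @ 6/7 + 142.857ms (2/7)
5. 571.429ms @ 8/7 + 142.857ms (2/7)
6. 714.286ms @ 10/7 + 142.857ms (2/7)
7. 857.143ms @ 12/7 + 142.857ms (2/7)
8. 1000.0ms @ 2 + 750.0ms (3/2)
9. 1750.0ms @ 7/2 + 83.333ms (1/6)
10. 1833.333ms @ 11/3 + 83.333ms (1/6)
11. 1916.667ms @ 23/6 + 83.333ms (1/6)

note 10 onset = 11/3b = 1833.333ms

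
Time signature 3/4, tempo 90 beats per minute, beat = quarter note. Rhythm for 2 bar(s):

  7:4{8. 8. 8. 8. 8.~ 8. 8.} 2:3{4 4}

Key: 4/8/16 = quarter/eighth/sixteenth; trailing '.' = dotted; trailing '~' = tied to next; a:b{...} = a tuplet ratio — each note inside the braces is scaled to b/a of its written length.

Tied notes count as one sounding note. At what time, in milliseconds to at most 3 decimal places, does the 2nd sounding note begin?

1. 0.0ms @ 0 + 285.714ms (3/7)
2. 285.714ms @ 3/7 + 285.714ms (3/7)
3. 571.429ms @ 6/7 + 285.714ms (3/7)
4. 857.143ms @ 9/7 + 285.714ms (3/7)
5. 1142.857ms @ 12/7 + 571.429ms (6/7)
6. 1714.286ms @ 18/7 + 285.714ms (3/7)
7. 2000.0ms @ 3 + 1000.0ms (3/2)
8. 3000.0ms @ 9/2 + 1000.0ms (3/2)

note 2 onset = 3/7b = 285.714ms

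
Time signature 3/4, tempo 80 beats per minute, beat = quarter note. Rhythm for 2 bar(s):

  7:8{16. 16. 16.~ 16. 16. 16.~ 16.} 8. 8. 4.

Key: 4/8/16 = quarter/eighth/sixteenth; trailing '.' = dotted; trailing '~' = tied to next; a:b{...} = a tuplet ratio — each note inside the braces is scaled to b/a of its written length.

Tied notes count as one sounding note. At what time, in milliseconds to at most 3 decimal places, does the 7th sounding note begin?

note 7 onset = 15/4b = 2812.5ms

1. 0.0ms @ 0 + 321.429ms (3/7)
2. 321.429ms @ 3/7 + 321.429ms (3/7)
3. 642.857ms @ 6/7 + 642.857ms (6/7)
4. 1285.714ms @ 12/7 + 321.429ms (3/7)
5. 1607.143ms @ 15/7 + 642.857ms (6/7)
6. 2250.0ms @ 3 + 562.5ms (3/4)
7. 2812.5ms @ 15/4 + 562.5ms (3/4)
8. 3375.0ms @ 9/2 + 1125.0ms (3/2)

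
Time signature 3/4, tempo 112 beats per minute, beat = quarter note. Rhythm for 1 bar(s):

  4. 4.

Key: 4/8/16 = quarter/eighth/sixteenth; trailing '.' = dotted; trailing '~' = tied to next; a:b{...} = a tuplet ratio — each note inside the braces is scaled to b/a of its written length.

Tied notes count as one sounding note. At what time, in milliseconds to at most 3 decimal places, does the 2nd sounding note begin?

note 2 onset = 3/2b = 803.571ms

1. 0.0ms @ 0 + 803.571ms (3/2)
2. 803.571ms @ 3/2 + 803.571ms (3/2)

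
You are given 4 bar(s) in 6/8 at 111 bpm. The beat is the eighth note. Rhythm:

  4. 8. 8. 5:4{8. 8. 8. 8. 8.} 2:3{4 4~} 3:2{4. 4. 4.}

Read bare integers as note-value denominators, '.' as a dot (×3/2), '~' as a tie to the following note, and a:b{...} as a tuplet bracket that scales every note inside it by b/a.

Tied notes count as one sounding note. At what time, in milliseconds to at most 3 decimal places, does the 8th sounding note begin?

note 8 onset = 54/5b = 5837.838ms

1. 0.0ms @ 0 + 1621.622ms (3)
2. 1621.622ms @ 3 + 810.811ms (3/2)
3. 2432.432ms @ 9/2 + 810.811ms (3/2)
4. 3243.243ms @ 6 + 648.649ms (6/5)
5. 3891.892ms @ 36/5 + 648.649ms (6/5)
6. 4540.541ms @ 42/5 + 648.649ms (6/5)
7. 5189.189ms @ 48/5 + 648.649ms (6/5)
8. 5837.838ms @ 54/5 + 648.649ms (6/5)
9. 6486.486ms @ 12 + 1621.622ms (3)
10. 8108.108ms @ 15 + 2702.703ms (5)
11. 10810.811ms @ 20 + 1081.081ms (2)
12. 11891.892ms @ 22 + 1081.081ms (2)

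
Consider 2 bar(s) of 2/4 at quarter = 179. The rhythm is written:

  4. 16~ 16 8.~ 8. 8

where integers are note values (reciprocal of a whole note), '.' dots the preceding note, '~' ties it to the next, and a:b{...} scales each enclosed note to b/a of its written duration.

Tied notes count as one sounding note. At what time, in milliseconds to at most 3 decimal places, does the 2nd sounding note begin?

1. 0.0ms @ 0 + 502.793ms (3/2)
2. 502.793ms @ 3/2 + 167.598ms (1/2)
3. 670.391ms @ 2 + 502.793ms (3/2)
4. 1173.184ms @ 7/2 + 167.598ms (1/2)

note 2 onset = 3/2b = 502.793ms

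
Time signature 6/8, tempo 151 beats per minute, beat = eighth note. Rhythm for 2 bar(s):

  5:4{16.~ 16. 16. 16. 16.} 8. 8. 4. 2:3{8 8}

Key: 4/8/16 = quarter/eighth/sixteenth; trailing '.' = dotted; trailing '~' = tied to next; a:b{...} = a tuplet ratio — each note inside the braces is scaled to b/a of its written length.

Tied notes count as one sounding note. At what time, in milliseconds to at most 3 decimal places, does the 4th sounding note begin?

note 4 onset = 12/5b = 953.642ms

1. 0.0ms @ 0 + 476.821ms (6/5)
2. 476.821ms @ 6/5 + 238.411ms (3/5)
3. 715.232ms @ 9/5 + 238.411ms (3/5)
4. 953.642ms @ 12/5 + 238.411ms (3/5)
5. 1192.053ms @ 3 + 596.026ms (3/2)
6. 1788.079ms @ 9/2 + 596.026ms (3/2)
7. 2384.106ms @ 6 + 1192.053ms (3)
8. 3576.159ms @ 9 + 596.026ms (3/2)
9. 4172.185ms @ 21/2 + 596.026ms (3/2)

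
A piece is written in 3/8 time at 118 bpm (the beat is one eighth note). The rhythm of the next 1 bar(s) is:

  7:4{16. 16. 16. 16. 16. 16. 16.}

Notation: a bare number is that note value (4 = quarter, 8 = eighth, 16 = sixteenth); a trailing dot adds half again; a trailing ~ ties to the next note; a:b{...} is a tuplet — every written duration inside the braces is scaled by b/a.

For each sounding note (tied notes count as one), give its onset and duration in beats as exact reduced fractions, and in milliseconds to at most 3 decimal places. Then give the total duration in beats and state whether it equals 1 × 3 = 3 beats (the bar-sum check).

1) 0.0ms=0b +217.918ms=3/7b
2) 217.918ms=3/7b +217.918ms=3/7b
3) 435.835ms=6/7b +217.918ms=3/7b
4) 653.753ms=9/7b +217.918ms=3/7b
5) 871.671ms=12/7b +217.918ms=3/7b
6) 1089.588ms=15/7b +217.918ms=3/7b
7) 1307.506ms=18/7b +217.918ms=3/7b
Σ=3b of 3 (118bpm 3/8) — PASS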